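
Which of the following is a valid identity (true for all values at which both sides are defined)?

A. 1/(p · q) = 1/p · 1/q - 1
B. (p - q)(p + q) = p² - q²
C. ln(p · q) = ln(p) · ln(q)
B

A: fails at (4, 5) — LHS = 1/20, RHS = -19/20.
B: holds — e.g. at (1, 4), both sides equal -15.
C: fails at (6, 7) — LHS = ln(42) ≈ 3.738, RHS = ln(6)·ln(7) ≈ 3.487.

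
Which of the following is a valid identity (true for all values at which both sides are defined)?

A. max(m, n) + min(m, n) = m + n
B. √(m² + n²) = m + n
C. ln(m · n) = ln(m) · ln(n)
A: holds — e.g. at (1, 5), both sides equal 6.
B: fails at (2, 7) — LHS = √(53) ≈ 7.28, RHS = 9.
C: fails at (3, 3) — LHS = ln(9) ≈ 2.197, RHS = ln(3)² ≈ 1.207.

Answer: A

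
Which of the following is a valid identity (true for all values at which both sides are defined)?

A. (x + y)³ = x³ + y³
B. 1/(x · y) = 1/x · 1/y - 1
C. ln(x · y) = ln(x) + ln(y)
C

A: fails at (2, 5) — LHS = 343, RHS = 133.
B: fails at (2, 3) — LHS = 1/6, RHS = -5/6.
C: holds — e.g. at (1, 5), both sides equal ln(5) ≈ 1.609.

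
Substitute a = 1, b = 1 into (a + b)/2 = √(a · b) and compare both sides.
LHS = (1 + 1)/2 = 1
RHS = √(1 · 1) = 1

LHS = RHS: the two sides agree.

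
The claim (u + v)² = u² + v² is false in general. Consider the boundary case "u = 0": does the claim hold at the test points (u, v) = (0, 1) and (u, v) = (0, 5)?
At (0, 1): LHS = 1, RHS = 1 → equal
At (0, 5): LHS = 25, RHS = 25 → equal

So the claim does hold at both of these boundary points, even though it is not an identity.

Answer: Yes, holds at both test points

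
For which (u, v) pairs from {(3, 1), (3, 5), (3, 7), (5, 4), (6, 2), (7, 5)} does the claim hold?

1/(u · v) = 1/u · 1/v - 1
None

Testing each pair:
(3, 1): LHS = 1/3, RHS = -2/3 → fails
(3, 5): LHS = 1/15, RHS = -14/15 → fails
(3, 7): LHS = 1/21, RHS = -20/21 → fails
(5, 4): LHS = 1/20, RHS = -19/20 → fails
(6, 2): LHS = 1/12, RHS = -11/12 → fails
(7, 5): LHS = 1/35, RHS = -34/35 → fails

No pair satisfies the claim.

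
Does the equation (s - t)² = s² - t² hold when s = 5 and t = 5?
Substituting s = 5, t = 5:

LHS = (5 - 5)² = 0
RHS = 5² - 5² = 0

LHS = RHS, so the equation holds at this point.

Answer: Holds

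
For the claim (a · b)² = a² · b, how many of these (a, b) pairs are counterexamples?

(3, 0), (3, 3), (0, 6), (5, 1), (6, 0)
Testing each pair:
(3, 0): LHS = 0, RHS = 0 → satisfies claim
(3, 3): LHS = 81, RHS = 27 → counterexample
(0, 6): LHS = 0, RHS = 0 → satisfies claim
(5, 1): LHS = 25, RHS = 25 → satisfies claim
(6, 0): LHS = 0, RHS = 0 → satisfies claim

That makes 1 counterexample.

Answer: 1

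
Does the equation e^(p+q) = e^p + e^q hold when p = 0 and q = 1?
Substituting p = 0, q = 1:

LHS = e^(0+1) = e ≈ 2.718
RHS = e^0 + e^1 = 1 + e ≈ 3.718

LHS ≠ RHS, so the equation does not hold at this point.

Answer: Fails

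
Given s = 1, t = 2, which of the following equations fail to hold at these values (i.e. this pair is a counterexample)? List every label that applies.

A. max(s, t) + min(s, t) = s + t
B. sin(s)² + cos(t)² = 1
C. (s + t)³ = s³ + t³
Evaluating each claim at the given values:
A. LHS = 3, RHS = 3 → holds here (LHS = RHS)
B. LHS = cos(2)² + sin(1)² ≈ 0.8813, RHS = 1 → fails here (LHS ≠ RHS)
C. LHS = 27, RHS = 9 → fails here (LHS ≠ RHS)

Answer: B, C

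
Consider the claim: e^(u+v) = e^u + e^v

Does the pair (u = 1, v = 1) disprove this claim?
Yes

Substituting u = 1, v = 1:
LHS = e^(1+1) = e^2 ≈ 7.389
RHS = e^1 + e^1 = 2·e ≈ 5.437

Since LHS ≠ RHS, this pair disproves the claim.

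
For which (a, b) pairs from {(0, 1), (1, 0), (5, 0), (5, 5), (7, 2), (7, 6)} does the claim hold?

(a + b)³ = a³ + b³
(0, 1), (1, 0), (5, 0)

Testing each pair:
(0, 1): LHS = 1, RHS = 1 → holds
(1, 0): LHS = 1, RHS = 1 → holds
(5, 0): LHS = 125, RHS = 125 → holds
(5, 5): LHS = 1000, RHS = 250 → fails
(7, 2): LHS = 729, RHS = 351 → fails
(7, 6): LHS = 2197, RHS = 559 → fails

3 of 6 pairs satisfy the claim.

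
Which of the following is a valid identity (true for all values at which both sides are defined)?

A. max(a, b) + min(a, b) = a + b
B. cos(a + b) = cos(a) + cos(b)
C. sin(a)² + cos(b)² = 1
A: holds — e.g. at (1, 3), both sides equal 4.
B: fails at (2, 2) — LHS = cos(4) ≈ -0.6536, RHS = 2·cos(2) ≈ -0.8323.
C: fails at (4, 5) — LHS = cos(5)² + sin(4)² ≈ 0.6532, RHS = 1.

Answer: A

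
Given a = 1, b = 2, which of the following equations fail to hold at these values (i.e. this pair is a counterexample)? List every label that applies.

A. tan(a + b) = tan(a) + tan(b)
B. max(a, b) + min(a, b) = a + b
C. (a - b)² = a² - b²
Evaluating each claim at the given values:
A. LHS = tan(3) ≈ -0.1425, RHS = tan(2) + tan(1) ≈ -0.6276 → fails here (LHS ≠ RHS)
B. LHS = 3, RHS = 3 → holds here (LHS = RHS)
C. LHS = 1, RHS = -3 → fails here (LHS ≠ RHS)

Answer: A, C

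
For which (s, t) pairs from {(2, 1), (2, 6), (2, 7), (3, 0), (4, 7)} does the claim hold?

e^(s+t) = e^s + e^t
Testing each pair:
(2, 1): LHS = e^3 ≈ 20.09, RHS = e + e^2 ≈ 10.11 → fails
(2, 6): LHS = e^8 ≈ 2981, RHS = e^2 + e^6 ≈ 410.8 → fails
(2, 7): LHS = e^9 ≈ 8103, RHS = e^2 + e^7 ≈ 1104 → fails
(3, 0): LHS = e^3 ≈ 20.09, RHS = 1 + e^3 ≈ 21.09 → fails
(4, 7): LHS = e^11 ≈ 59874.1, RHS = e^4 + e^7 ≈ 1151 → fails

No pair satisfies the claim.

Answer: None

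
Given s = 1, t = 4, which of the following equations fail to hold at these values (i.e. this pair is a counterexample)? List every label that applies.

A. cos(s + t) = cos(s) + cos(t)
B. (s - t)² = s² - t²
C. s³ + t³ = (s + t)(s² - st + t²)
A, B

Evaluating each claim at the given values:
A. LHS = cos(5) ≈ 0.2837, RHS = cos(4) + cos(1) ≈ -0.1133 → fails here (LHS ≠ RHS)
B. LHS = 9, RHS = -15 → fails here (LHS ≠ RHS)
C. LHS = 65, RHS = 65 → holds here (LHS = RHS)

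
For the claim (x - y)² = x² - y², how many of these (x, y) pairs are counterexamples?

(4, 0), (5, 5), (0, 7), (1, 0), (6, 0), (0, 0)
Testing each pair:
(4, 0): LHS = 16, RHS = 16 → satisfies claim
(5, 5): LHS = 0, RHS = 0 → satisfies claim
(0, 7): LHS = 49, RHS = -49 → counterexample
(1, 0): LHS = 1, RHS = 1 → satisfies claim
(6, 0): LHS = 36, RHS = 36 → satisfies claim
(0, 0): LHS = 0, RHS = 0 → satisfies claim

That makes 1 counterexample.

Answer: 1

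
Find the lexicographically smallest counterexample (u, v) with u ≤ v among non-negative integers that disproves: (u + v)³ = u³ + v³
(u, v) = (1, 1)

At (0, 3): both sides equal 27, so it holds there.
At (0, 7): both sides equal 343, so it holds there.

Substituting (1, 1) into the claim:
LHS = (1 + 1)³ = 8
RHS = 1³ + 1³ = 2

Since LHS ≠ RHS, this pair disproves the claim, and no lexicographically smaller pair (u ≤ v, non-negative integers) does.

For instance (2, 2) is also a counterexample (LHS = 64, RHS = 16), but it's lexicographically larger.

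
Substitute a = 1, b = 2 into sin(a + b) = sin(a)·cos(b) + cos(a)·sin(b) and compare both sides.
LHS = sin(1 + 2) = sin(3) ≈ 0.1411
RHS = sin(1)·cos(2) + cos(1)·sin(2) = sin(1)·cos(2) + sin(2)·cos(1) ≈ 0.1411

LHS = RHS: the two sides agree.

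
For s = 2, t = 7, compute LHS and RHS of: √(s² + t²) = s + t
LHS = √(2² + 7²) = √(53) ≈ 7.28
RHS = 2 + 7 = 9

LHS ≠ RHS (they differ by about 1.72), so the equation does not hold here.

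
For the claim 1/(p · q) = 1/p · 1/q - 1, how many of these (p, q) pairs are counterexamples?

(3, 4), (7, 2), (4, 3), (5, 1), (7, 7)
5

Testing each pair:
(3, 4): LHS = 1/12, RHS = -11/12 → counterexample
(7, 2): LHS = 1/14, RHS = -13/14 → counterexample
(4, 3): LHS = 1/12, RHS = -11/12 → counterexample
(5, 1): LHS = 1/5, RHS = -4/5 → counterexample
(7, 7): LHS = 1/49, RHS = -48/49 → counterexample

That makes 5 counterexamples.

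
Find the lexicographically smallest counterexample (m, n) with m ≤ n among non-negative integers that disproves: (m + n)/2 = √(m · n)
Substituting (0, 1) into the claim:
LHS = (0 + 1)/2 = 1/2
RHS = √(0 · 1) = 0

Since LHS ≠ RHS, this pair disproves the claim, and no lexicographically smaller pair (m ≤ n, non-negative integers) does.

For instance (5, 7) is also a counterexample (LHS = 6, RHS = √(35) ≈ 5.916), but it's lexicographically larger.

Answer: (m, n) = (0, 1)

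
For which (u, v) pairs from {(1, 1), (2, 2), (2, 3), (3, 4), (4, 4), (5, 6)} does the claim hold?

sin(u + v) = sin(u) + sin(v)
Testing each pair:
(1, 1): LHS = sin(2) ≈ 0.9093, RHS = 2·sin(1) ≈ 1.683 → fails
(2, 2): LHS = sin(4) ≈ -0.7568, RHS = 2·sin(2) ≈ 1.819 → fails
(2, 3): LHS = sin(5) ≈ -0.9589, RHS = sin(3) + sin(2) ≈ 1.05 → fails
(3, 4): LHS = sin(7) ≈ 0.657, RHS = sin(4) + sin(3) ≈ -0.6157 → fails
(4, 4): LHS = sin(8) ≈ 0.9894, RHS = 2·sin(4) ≈ -1.514 → fails
(5, 6): LHS = sin(11) ≈ -1, RHS = sin(5) + sin(6) ≈ -1.238 → fails

No pair satisfies the claim.

Answer: None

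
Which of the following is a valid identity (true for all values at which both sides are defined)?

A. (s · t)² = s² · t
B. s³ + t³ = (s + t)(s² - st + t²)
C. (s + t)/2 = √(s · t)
B

A: fails at (3, 7) — LHS = 441, RHS = 63.
B: holds — e.g. at (1, 4), both sides equal 65.
C: fails at (4, 6) — LHS = 5, RHS = 2·√(6) ≈ 4.899.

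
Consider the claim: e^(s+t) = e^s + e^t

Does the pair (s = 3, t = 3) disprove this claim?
Substituting s = 3, t = 3:
LHS = e^(3+3) = e^6 ≈ 403.4
RHS = e^3 + e^3 = 2·e^3 ≈ 40.17

Since LHS ≠ RHS, this pair disproves the claim.

Answer: Yes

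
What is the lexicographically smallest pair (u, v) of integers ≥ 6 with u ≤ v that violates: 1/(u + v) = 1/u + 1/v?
(u, v) = (6, 6)

Substituting (6, 6) into the claim:
LHS = 1/(6 + 6) = 1/12
RHS = 1/6 + 1/6 = 1/3

Since LHS ≠ RHS, this pair disproves the claim, and no lexicographically smaller pair (u ≤ v, integers ≥ 6) does.

For instance (7, 10) is also a counterexample (LHS = 1/17, RHS = 17/70), but it's lexicographically larger.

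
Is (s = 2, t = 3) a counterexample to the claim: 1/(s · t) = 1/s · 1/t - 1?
Substituting s = 2, t = 3:
LHS = 1/(2 · 3) = 1/6
RHS = 1/2 · 1/3 - 1 = -5/6

Since LHS ≠ RHS, this pair disproves the claim.

Answer: Yes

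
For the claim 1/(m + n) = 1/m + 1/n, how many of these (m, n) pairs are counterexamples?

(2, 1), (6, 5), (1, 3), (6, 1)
Testing each pair:
(2, 1): LHS = 1/3, RHS = 3/2 → counterexample
(6, 5): LHS = 1/11, RHS = 11/30 → counterexample
(1, 3): LHS = 1/4, RHS = 4/3 → counterexample
(6, 1): LHS = 1/7, RHS = 7/6 → counterexample

That makes 4 counterexamples.

Answer: 4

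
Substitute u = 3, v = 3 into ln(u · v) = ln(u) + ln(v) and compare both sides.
LHS = ln(3 · 3) = ln(9) ≈ 2.197
RHS = ln(3) + ln(3) = 2·ln(3) ≈ 2.197

LHS = RHS: the two sides agree.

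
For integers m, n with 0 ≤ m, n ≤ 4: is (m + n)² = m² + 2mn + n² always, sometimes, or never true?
Always true

The identity holds for every pair in the range. For instance at (m, n) = (1, 1): both sides equal 4.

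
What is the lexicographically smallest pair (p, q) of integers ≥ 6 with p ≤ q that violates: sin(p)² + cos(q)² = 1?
At (6, 6): both sides equal 1, so it holds there.

Substituting (6, 7) into the claim:
LHS = sin(6)² + cos(7)² ≈ 0.6464
RHS = 1

Since LHS ≠ RHS, this pair disproves the claim, and no lexicographically smaller pair (p ≤ q, integers ≥ 6) does.

For instance (7, 11) is also a counterexample (LHS = cos(11)² + sin(7)² ≈ 0.4317, RHS = 1), but it's lexicographically larger.

Answer: (p, q) = (6, 7)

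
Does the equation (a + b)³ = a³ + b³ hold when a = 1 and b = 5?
Substituting a = 1, b = 5:

LHS = (1 + 5)³ = 216
RHS = 1³ + 5³ = 126

LHS ≠ RHS, so the equation does not hold at this point.

Answer: Fails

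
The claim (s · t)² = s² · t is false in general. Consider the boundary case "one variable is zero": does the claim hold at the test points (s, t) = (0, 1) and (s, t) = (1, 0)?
At (0, 1): LHS = 0, RHS = 0 → equal
At (1, 0): LHS = 0, RHS = 0 → equal

So the claim does hold at both of these boundary points, even though it is not an identity.

Answer: Yes, holds at both test points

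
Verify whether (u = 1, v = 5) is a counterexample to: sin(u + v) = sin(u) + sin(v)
Yes

Substituting u = 1, v = 5:
LHS = sin(1 + 5) = sin(6) ≈ -0.2794
RHS = sin(1) + sin(5) ≈ -0.1175

Since LHS ≠ RHS, this pair disproves the claim.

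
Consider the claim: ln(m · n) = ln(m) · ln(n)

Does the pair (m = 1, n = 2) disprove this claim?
Substituting m = 1, n = 2:
LHS = ln(1 · 2) = ln(2) ≈ 0.6931
RHS = ln(1) · ln(2) = 0

Since LHS ≠ RHS, this pair disproves the claim.

Answer: Yes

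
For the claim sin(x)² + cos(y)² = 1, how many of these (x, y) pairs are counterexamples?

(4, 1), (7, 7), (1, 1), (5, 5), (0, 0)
Testing each pair:
(4, 1): LHS = cos(1)² + sin(4)² ≈ 0.8647, RHS = 1 → counterexample
(7, 7): LHS = sin(7)² + cos(7)² = 1, RHS = 1 → satisfies claim
(1, 1): LHS = cos(1)² + sin(1)² = 1, RHS = 1 → satisfies claim
(5, 5): LHS = cos(5)² + sin(5)² = 1, RHS = 1 → satisfies claim
(0, 0): LHS = 1, RHS = 1 → satisfies claim

That makes 1 counterexample.

Answer: 1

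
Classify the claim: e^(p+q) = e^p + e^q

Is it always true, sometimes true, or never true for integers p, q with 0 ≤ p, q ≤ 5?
The claim fails for every pair in the range. For instance at (p, q) = (0, 5): LHS = e^5 ≈ 148.4, RHS = 1 + e^5 ≈ 149.4.

Answer: Never true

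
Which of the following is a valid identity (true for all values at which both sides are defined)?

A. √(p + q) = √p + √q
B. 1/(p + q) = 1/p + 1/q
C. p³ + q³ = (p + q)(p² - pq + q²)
C

A: fails at (1, 3) — LHS = 2, RHS = 1 + √(3) ≈ 2.732.
B: fails at (6, 7) — LHS = 1/13, RHS = 13/42.
C: holds — e.g. at (4, 6), both sides equal 280.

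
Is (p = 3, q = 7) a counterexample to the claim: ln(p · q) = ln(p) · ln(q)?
Substituting p = 3, q = 7:
LHS = ln(3 · 7) = ln(21) ≈ 3.045
RHS = ln(3) · ln(7) ≈ 2.138

Since LHS ≠ RHS, this pair disproves the claim.

Answer: Yes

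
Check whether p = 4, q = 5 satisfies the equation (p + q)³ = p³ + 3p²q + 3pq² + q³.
Holds

Substituting p = 4, q = 5:

LHS = (4 + 5)³ = 729
RHS = 4³ + 3·4²·5 + 3·4·5² + 5³ = 729

LHS = RHS, so the equation holds at this point.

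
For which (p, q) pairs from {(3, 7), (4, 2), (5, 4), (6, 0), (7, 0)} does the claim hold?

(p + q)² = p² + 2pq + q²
All pairs

Testing each pair:
(3, 7): LHS = 100, RHS = 100 → holds
(4, 2): LHS = 36, RHS = 36 → holds
(5, 4): LHS = 81, RHS = 81 → holds
(6, 0): LHS = 36, RHS = 36 → holds
(7, 0): LHS = 49, RHS = 49 → holds

Every pair satisfies the claim.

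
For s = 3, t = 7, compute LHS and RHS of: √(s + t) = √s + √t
LHS = √(3 + 7) = √(10) ≈ 3.162
RHS = √3 + √7 = √(3) + √(7) ≈ 4.378

LHS ≠ RHS (they differ by about 1.216), so the equation does not hold here.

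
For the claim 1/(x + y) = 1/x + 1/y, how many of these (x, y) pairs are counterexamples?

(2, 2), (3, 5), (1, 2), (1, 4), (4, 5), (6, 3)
6

Testing each pair:
(2, 2): LHS = 1/4, RHS = 1 → counterexample
(3, 5): LHS = 1/8, RHS = 8/15 → counterexample
(1, 2): LHS = 1/3, RHS = 3/2 → counterexample
(1, 4): LHS = 1/5, RHS = 5/4 → counterexample
(4, 5): LHS = 1/9, RHS = 9/20 → counterexample
(6, 3): LHS = 1/9, RHS = 1/2 → counterexample

That makes 6 counterexamples.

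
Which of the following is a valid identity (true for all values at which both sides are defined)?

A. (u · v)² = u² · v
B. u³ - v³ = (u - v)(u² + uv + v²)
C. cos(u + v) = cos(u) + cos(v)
B

A: fails at (2, 4) — LHS = 64, RHS = 16.
B: holds — e.g. at (1, 3), both sides equal -26.
C: fails at (1, 2) — LHS = cos(3) ≈ -0.99, RHS = cos(2) + cos(1) ≈ 0.1242.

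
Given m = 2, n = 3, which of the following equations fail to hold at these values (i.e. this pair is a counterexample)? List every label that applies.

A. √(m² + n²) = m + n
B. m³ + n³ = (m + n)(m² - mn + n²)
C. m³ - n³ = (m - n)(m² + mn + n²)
A

Evaluating each claim at the given values:
A. LHS = √(13) ≈ 3.606, RHS = 5 → fails here (LHS ≠ RHS)
B. LHS = 35, RHS = 35 → holds here (LHS = RHS)
C. LHS = -19, RHS = -19 → holds here (LHS = RHS)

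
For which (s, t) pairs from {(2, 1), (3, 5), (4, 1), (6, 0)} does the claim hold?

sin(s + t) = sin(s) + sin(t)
(6, 0)

Testing each pair:
(2, 1): LHS = sin(3) ≈ 0.1411, RHS = sin(1) + sin(2) ≈ 1.751 → fails
(3, 5): LHS = sin(8) ≈ 0.9894, RHS = sin(5) + sin(3) ≈ -0.8178 → fails
(4, 1): LHS = sin(5) ≈ -0.9589, RHS = sin(4) + sin(1) ≈ 0.08467 → fails
(6, 0): LHS = sin(6) ≈ -0.2794, RHS = sin(6) ≈ -0.2794 → holds

1 of 4 pairs satisfies the claim.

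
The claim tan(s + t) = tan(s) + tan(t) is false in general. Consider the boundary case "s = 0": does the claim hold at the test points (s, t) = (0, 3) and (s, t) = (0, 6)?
At (0, 3): LHS = tan(3) ≈ -0.1425, RHS = tan(3) ≈ -0.1425 → equal
At (0, 6): LHS = tan(6) ≈ -0.291, RHS = tan(6) ≈ -0.291 → equal

So the claim does hold at both of these boundary points, even though it is not an identity.

Answer: Yes, holds at both test points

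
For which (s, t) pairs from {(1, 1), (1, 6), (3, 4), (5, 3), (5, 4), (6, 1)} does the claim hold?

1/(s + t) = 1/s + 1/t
Testing each pair:
(1, 1): LHS = 1/2, RHS = 2 → fails
(1, 6): LHS = 1/7, RHS = 7/6 → fails
(3, 4): LHS = 1/7, RHS = 7/12 → fails
(5, 3): LHS = 1/8, RHS = 8/15 → fails
(5, 4): LHS = 1/9, RHS = 9/20 → fails
(6, 1): LHS = 1/7, RHS = 7/6 → fails

No pair satisfies the claim.

Answer: None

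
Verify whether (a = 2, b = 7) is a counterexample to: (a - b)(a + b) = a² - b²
Substituting a = 2, b = 7:
LHS = (2 - 7)(2 + 7) = -45
RHS = 2² - 7² = -45

The sides agree, so this pair does not disprove the claim.

Answer: No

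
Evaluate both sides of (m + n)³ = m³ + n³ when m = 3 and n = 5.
LHS = (3 + 5)³ = 512
RHS = 3³ + 5³ = 152

LHS ≠ RHS, so the equation does not hold here.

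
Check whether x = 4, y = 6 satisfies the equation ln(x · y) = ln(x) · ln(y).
Fails

Substituting x = 4, y = 6:

LHS = ln(4 · 6) = ln(24) ≈ 3.178
RHS = ln(4) · ln(6) ≈ 2.484

LHS ≠ RHS, so the equation does not hold at this point.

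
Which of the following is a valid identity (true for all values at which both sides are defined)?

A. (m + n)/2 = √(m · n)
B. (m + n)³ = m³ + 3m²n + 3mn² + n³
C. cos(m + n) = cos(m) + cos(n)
A: fails at (1, 5) — LHS = 3, RHS = √(5) ≈ 2.236.
B: holds — e.g. at (6, 7), both sides equal 2197.
C: fails at (3, 4) — LHS = cos(7) ≈ 0.7539, RHS = cos(3) + cos(4) ≈ -1.644.

Answer: B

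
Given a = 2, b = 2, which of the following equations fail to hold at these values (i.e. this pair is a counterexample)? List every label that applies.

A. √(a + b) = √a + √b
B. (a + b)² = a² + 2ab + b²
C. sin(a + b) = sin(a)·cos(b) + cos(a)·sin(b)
Evaluating each claim at the given values:
A. LHS = 2, RHS = 2·√(2) ≈ 2.828 → fails here (LHS ≠ RHS)
B. LHS = 16, RHS = 16 → holds here (LHS = RHS)
C. LHS = sin(4) ≈ -0.7568, RHS = 2·sin(2)·cos(2) ≈ -0.7568 → holds here (LHS = RHS)

Answer: A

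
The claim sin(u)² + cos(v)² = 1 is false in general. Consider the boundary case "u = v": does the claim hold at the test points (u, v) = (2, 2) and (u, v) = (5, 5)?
Yes, holds at both test points

At (2, 2): LHS = cos(2)² + sin(2)² = 1, RHS = 1 → equal
At (5, 5): LHS = cos(5)² + sin(5)² = 1, RHS = 1 → equal

So the claim does hold at both of these boundary points, even though it is not an identity.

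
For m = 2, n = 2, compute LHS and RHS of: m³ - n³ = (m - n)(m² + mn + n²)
LHS = 2³ - 2³ = 0
RHS = (2 - 2)(2² + 2·2 + 2²) = 0

LHS = RHS: the two sides agree.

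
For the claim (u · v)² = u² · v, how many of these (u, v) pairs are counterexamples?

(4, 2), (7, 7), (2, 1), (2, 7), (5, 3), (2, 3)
Testing each pair:
(4, 2): LHS = 64, RHS = 32 → counterexample
(7, 7): LHS = 2401, RHS = 343 → counterexample
(2, 1): LHS = 4, RHS = 4 → satisfies claim
(2, 7): LHS = 196, RHS = 28 → counterexample
(5, 3): LHS = 225, RHS = 75 → counterexample
(2, 3): LHS = 36, RHS = 12 → counterexample

That makes 5 counterexamples.

Answer: 5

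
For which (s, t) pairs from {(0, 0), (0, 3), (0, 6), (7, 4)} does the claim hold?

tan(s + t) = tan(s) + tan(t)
(0, 0), (0, 3), (0, 6)

Testing each pair:
(0, 0): LHS = 0, RHS = 0 → holds
(0, 3): LHS = tan(3) ≈ -0.1425, RHS = tan(3) ≈ -0.1425 → holds
(0, 6): LHS = tan(6) ≈ -0.291, RHS = tan(6) ≈ -0.291 → holds
(7, 4): LHS = tan(11) ≈ -226, RHS = tan(7) + tan(4) ≈ 2.029 → fails

3 of 4 pairs satisfy the claim.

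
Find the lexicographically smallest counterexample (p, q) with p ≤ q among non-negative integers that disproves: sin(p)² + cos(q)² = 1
(p, q) = (0, 1)

Substituting (0, 1) into the claim:
LHS = sin(0)² + cos(1)² = cos(1)² ≈ 0.2919
RHS = 1

Since LHS ≠ RHS, this pair disproves the claim, and no lexicographically smaller pair (p ≤ q, non-negative integers) does.

For instance (1, 7) is also a counterexample (LHS = cos(7)² + sin(1)² ≈ 1.276, RHS = 1), but it's lexicographically larger.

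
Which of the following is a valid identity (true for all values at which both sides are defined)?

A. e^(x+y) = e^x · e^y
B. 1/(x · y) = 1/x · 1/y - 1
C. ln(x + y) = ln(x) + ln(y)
A

A: holds — e.g. at (1, 5), both sides equal e^6 ≈ 403.4.
B: fails at (1, 3) — LHS = 1/3, RHS = -2/3.
C: fails at (2, 5) — LHS = ln(7) ≈ 1.946, RHS = ln(2) + ln(5) ≈ 2.303.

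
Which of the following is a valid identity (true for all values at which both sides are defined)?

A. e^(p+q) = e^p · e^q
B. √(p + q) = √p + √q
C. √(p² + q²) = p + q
A: holds — e.g. at (3, 5), both sides equal e^8 ≈ 2981.
B: fails at (5, 8) — LHS = √(13) ≈ 3.606, RHS = √(5) + 2·√(2) ≈ 5.064.
C: fails at (1, 5) — LHS = √(26) ≈ 5.099, RHS = 6.

Answer: A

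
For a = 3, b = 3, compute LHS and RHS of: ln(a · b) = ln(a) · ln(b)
LHS = ln(3 · 3) = ln(9) ≈ 2.197
RHS = ln(3) · ln(3) = ln(3)² ≈ 1.207

LHS ≠ RHS (they differ by about 0.9903), so the equation does not hold here.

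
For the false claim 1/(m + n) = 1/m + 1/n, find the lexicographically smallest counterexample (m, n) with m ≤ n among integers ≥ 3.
Substituting (3, 3) into the claim:
LHS = 1/(3 + 3) = 1/6
RHS = 1/3 + 1/3 = 2/3

Since LHS ≠ RHS, this pair disproves the claim, and no lexicographically smaller pair (m ≤ n, integers ≥ 3) does.

For instance (3, 8) is also a counterexample (LHS = 1/11, RHS = 11/24), but it's lexicographically larger.

Answer: (m, n) = (3, 3)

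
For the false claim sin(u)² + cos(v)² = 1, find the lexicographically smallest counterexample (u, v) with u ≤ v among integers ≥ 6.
(u, v) = (6, 7)

At (6, 6): both sides equal 1, so it holds there.

Substituting (6, 7) into the claim:
LHS = sin(6)² + cos(7)² ≈ 0.6464
RHS = 1

Since LHS ≠ RHS, this pair disproves the claim, and no lexicographically smaller pair (u ≤ v, integers ≥ 6) does.

For instance (10, 13) is also a counterexample (LHS = sin(10)² + cos(13)² ≈ 1.119, RHS = 1), but it's lexicographically larger.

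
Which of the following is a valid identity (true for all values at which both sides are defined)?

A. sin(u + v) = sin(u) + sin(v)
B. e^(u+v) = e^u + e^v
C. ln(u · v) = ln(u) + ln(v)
A: fails at (5, 8) — LHS = sin(13) ≈ 0.4202, RHS = sin(5) + sin(8) ≈ 0.03043.
B: fails at (2, 4) — LHS = e^6 ≈ 403.4, RHS = e^2 + e^4 ≈ 61.99.
C: holds — e.g. at (3, 3), both sides equal ln(9) ≈ 2.197.

Answer: C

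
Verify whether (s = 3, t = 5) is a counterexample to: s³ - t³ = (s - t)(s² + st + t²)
Substituting s = 3, t = 5:
LHS = 3³ - 5³ = -98
RHS = (3 - 5)(3² + 3·5 + 5²) = -98

The sides agree, so this pair does not disprove the claim.

Answer: No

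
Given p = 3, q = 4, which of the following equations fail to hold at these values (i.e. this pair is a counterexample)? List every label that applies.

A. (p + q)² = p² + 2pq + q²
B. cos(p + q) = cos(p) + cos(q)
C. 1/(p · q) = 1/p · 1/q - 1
B, C

Evaluating each claim at the given values:
A. LHS = 49, RHS = 49 → holds here (LHS = RHS)
B. LHS = cos(7) ≈ 0.7539, RHS = cos(3) + cos(4) ≈ -1.644 → fails here (LHS ≠ RHS)
C. LHS = 1/12, RHS = -11/12 → fails here (LHS ≠ RHS)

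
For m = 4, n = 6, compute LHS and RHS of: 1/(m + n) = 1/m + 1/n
LHS = 1/(4 + 6) = 1/10
RHS = 1/4 + 1/6 = 5/12

LHS ≠ RHS, so the equation does not hold here.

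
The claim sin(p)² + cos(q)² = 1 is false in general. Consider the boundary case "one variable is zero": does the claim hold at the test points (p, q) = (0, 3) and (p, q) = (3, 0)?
No, fails at both test points

At (0, 3): LHS = cos(3)² ≈ 0.9801 ≠ RHS = 1
At (3, 0): LHS = sin(3)² + 1 ≈ 1.02 ≠ RHS = 1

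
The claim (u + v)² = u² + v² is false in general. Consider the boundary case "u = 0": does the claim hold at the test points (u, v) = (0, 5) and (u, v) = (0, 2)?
At (0, 5): LHS = 25, RHS = 25 → equal
At (0, 2): LHS = 4, RHS = 4 → equal

So the claim does hold at both of these boundary points, even though it is not an identity.

Answer: Yes, holds at both test points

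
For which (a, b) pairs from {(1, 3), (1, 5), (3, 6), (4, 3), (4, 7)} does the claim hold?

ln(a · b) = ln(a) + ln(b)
All pairs

Testing each pair:
(1, 3): LHS = ln(3) ≈ 1.099, RHS = ln(3) ≈ 1.099 → holds
(1, 5): LHS = ln(5) ≈ 1.609, RHS = ln(5) ≈ 1.609 → holds
(3, 6): LHS = ln(18) ≈ 2.89, RHS = ln(3) + ln(6) ≈ 2.89 → holds
(4, 3): LHS = ln(12) ≈ 2.485, RHS = ln(3) + ln(4) ≈ 2.485 → holds
(4, 7): LHS = ln(28) ≈ 3.332, RHS = ln(4) + ln(7) ≈ 3.332 → holds

Every pair satisfies the claim.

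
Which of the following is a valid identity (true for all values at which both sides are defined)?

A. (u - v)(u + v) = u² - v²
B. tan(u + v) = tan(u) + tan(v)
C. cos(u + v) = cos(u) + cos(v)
A: holds — e.g. at (3, 3), both sides equal 0.
B: fails at (2, 4) — LHS = tan(6) ≈ -0.291, RHS = tan(2) + tan(4) ≈ -1.027.
C: fails at (3, 5) — LHS = cos(8) ≈ -0.1455, RHS = cos(3) + cos(5) ≈ -0.7063.

Answer: A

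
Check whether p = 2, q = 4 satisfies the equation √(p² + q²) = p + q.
Fails

Substituting p = 2, q = 4:

LHS = √(2² + 4²) = 2·√(5) ≈ 4.472
RHS = 2 + 4 = 6

LHS ≠ RHS, so the equation does not hold at this point.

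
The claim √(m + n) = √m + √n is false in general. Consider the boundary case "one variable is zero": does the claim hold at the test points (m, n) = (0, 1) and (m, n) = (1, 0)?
At (0, 1): LHS = 1, RHS = 1 → equal
At (1, 0): LHS = 1, RHS = 1 → equal

So the claim does hold at both of these boundary points, even though it is not an identity.

Answer: Yes, holds at both test points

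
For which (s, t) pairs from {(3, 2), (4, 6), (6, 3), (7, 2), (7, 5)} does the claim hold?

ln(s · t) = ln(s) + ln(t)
Testing each pair:
(3, 2): LHS = ln(6) ≈ 1.792, RHS = ln(2) + ln(3) ≈ 1.792 → holds
(4, 6): LHS = ln(24) ≈ 3.178, RHS = ln(4) + ln(6) ≈ 3.178 → holds
(6, 3): LHS = ln(18) ≈ 2.89, RHS = ln(3) + ln(6) ≈ 2.89 → holds
(7, 2): LHS = ln(14) ≈ 2.639, RHS = ln(2) + ln(7) ≈ 2.639 → holds
(7, 5): LHS = ln(35) ≈ 3.555, RHS = ln(5) + ln(7) ≈ 3.555 → holds

Every pair satisfies the claim.

Answer: All pairs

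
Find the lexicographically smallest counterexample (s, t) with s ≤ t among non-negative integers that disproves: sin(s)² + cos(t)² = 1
(s, t) = (0, 1)

At (0, 0): both sides equal 1, so it holds there.

Substituting (0, 1) into the claim:
LHS = sin(0)² + cos(1)² = cos(1)² ≈ 0.2919
RHS = 1

Since LHS ≠ RHS, this pair disproves the claim, and no lexicographically smaller pair (s ≤ t, non-negative integers) does.

For instance (3, 7) is also a counterexample (LHS = sin(3)² + cos(7)² ≈ 0.5883, RHS = 1), but it's lexicographically larger.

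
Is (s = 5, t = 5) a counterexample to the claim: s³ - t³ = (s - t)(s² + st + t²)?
Substituting s = 5, t = 5:
LHS = 5³ - 5³ = 0
RHS = (5 - 5)(5² + 5·5 + 5²) = 0

The sides agree, so this pair does not disprove the claim.

Answer: No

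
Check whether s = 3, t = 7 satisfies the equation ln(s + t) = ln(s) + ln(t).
Substituting s = 3, t = 7:

LHS = ln(3 + 7) = ln(10) ≈ 2.303
RHS = ln(3) + ln(7) ≈ 3.045

LHS ≠ RHS, so the equation does not hold at this point.

Answer: Fails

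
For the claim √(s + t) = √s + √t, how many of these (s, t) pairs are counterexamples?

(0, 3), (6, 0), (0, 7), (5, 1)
Testing each pair:
(0, 3): LHS = √(3) ≈ 1.732, RHS = √(3) ≈ 1.732 → satisfies claim
(6, 0): LHS = √(6) ≈ 2.449, RHS = √(6) ≈ 2.449 → satisfies claim
(0, 7): LHS = √(7) ≈ 2.646, RHS = √(7) ≈ 2.646 → satisfies claim
(5, 1): LHS = √(6) ≈ 2.449, RHS = 1 + √(5) ≈ 3.236 → counterexample

That makes 1 counterexample.

Answer: 1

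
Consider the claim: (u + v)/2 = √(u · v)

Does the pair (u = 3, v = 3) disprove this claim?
Substituting u = 3, v = 3:
LHS = (3 + 3)/2 = 3
RHS = √(3 · 3) = 3

The sides agree, so this pair does not disprove the claim.

Answer: No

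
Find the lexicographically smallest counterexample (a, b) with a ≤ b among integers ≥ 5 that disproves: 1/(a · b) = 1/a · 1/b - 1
(a, b) = (5, 5)

Substituting (5, 5) into the claim:
LHS = 1/(5 · 5) = 1/25
RHS = 1/5 · 1/5 - 1 = -24/25

Since LHS ≠ RHS, this pair disproves the claim, and no lexicographically smaller pair (a ≤ b, integers ≥ 5) does.

For instance (7, 9) is also a counterexample (LHS = 1/63, RHS = -62/63), but it's lexicographically larger.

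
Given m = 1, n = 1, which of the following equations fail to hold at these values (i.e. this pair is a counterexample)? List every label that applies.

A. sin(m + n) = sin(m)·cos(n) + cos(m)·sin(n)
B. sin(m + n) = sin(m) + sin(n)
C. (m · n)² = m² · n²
B

Evaluating each claim at the given values:
A. LHS = sin(2) ≈ 0.9093, RHS = 2·sin(1)·cos(1) ≈ 0.9093 → holds here (LHS = RHS)
B. LHS = sin(2) ≈ 0.9093, RHS = 2·sin(1) ≈ 1.683 → fails here (LHS ≠ RHS)
C. LHS = 1, RHS = 1 → holds here (LHS = RHS)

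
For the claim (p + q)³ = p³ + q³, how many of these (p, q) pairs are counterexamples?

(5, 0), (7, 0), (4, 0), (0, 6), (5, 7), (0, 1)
1

Testing each pair:
(5, 0): LHS = 125, RHS = 125 → satisfies claim
(7, 0): LHS = 343, RHS = 343 → satisfies claim
(4, 0): LHS = 64, RHS = 64 → satisfies claim
(0, 6): LHS = 216, RHS = 216 → satisfies claim
(5, 7): LHS = 1728, RHS = 468 → counterexample
(0, 1): LHS = 1, RHS = 1 → satisfies claim

That makes 1 counterexample.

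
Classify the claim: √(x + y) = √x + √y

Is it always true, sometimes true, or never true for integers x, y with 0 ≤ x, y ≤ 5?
Sometimes true

It holds at (x, y) = (0, 3) (both sides equal √(3) ≈ 1.732), but fails at (x, y) = (5, 5) (LHS = √(10) ≈ 3.162, RHS = 2·√(5) ≈ 4.472).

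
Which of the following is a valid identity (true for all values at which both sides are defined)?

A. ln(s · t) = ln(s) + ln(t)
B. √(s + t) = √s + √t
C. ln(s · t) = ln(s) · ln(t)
A

A: holds — e.g. at (1, 4), both sides equal ln(4) ≈ 1.386.
B: fails at (3, 5) — LHS = 2·√(2) ≈ 2.828, RHS = √(3) + √(5) ≈ 3.968.
C: fails at (5, 5) — LHS = ln(25) ≈ 3.219, RHS = ln(5)² ≈ 2.59.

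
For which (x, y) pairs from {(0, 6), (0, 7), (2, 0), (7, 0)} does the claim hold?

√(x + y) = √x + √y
Testing each pair:
(0, 6): LHS = √(6) ≈ 2.449, RHS = √(6) ≈ 2.449 → holds
(0, 7): LHS = √(7) ≈ 2.646, RHS = √(7) ≈ 2.646 → holds
(2, 0): LHS = √(2) ≈ 1.414, RHS = √(2) ≈ 1.414 → holds
(7, 0): LHS = √(7) ≈ 2.646, RHS = √(7) ≈ 2.646 → holds

Every pair satisfies the claim.

Answer: All pairs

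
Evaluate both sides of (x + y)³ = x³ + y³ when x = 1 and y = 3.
LHS = (1 + 3)³ = 64
RHS = 1³ + 3³ = 28

LHS ≠ RHS, so the equation does not hold here.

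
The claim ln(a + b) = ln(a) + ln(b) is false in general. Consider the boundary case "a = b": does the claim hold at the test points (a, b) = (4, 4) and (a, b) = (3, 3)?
No, fails at both test points

At (4, 4): LHS = ln(8) ≈ 2.079 ≠ RHS = 2·ln(4) ≈ 2.773
At (3, 3): LHS = ln(6) ≈ 1.792 ≠ RHS = 2·ln(3) ≈ 2.197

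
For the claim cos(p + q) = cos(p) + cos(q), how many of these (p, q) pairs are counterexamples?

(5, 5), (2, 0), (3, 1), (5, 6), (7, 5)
Testing each pair:
(5, 5): LHS = cos(10) ≈ -0.8391, RHS = 2·cos(5) ≈ 0.5673 → counterexample
(2, 0): LHS = cos(2) ≈ -0.4161, RHS = cos(2) + 1 ≈ 0.5839 → counterexample
(3, 1): LHS = cos(4) ≈ -0.6536, RHS = cos(3) + cos(1) ≈ -0.4497 → counterexample
(5, 6): LHS = cos(11) ≈ 0.004426, RHS = cos(5) + cos(6) ≈ 1.244 → counterexample
(7, 5): LHS = cos(12) ≈ 0.8439, RHS = cos(5) + cos(7) ≈ 1.038 → counterexample

That makes 5 counterexamples.

Answer: 5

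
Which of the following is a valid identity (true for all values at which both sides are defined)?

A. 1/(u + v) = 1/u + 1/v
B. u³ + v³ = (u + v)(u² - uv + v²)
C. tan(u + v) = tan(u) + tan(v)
B

A: fails at (4, 4) — LHS = 1/8, RHS = 1/2.
B: holds — e.g. at (4, 6), both sides equal 280.
C: fails at (4, 5) — LHS = tan(9) ≈ -0.4523, RHS = tan(5) + tan(4) ≈ -2.223.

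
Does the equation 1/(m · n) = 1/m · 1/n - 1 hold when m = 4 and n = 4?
Substituting m = 4, n = 4:

LHS = 1/(4 · 4) = 1/16
RHS = 1/4 · 1/4 - 1 = -15/16

LHS ≠ RHS, so the equation does not hold at this point.

Answer: Fails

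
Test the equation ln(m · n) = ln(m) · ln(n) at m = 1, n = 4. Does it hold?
Fails

Substituting m = 1, n = 4:

LHS = ln(1 · 4) = ln(4) ≈ 1.386
RHS = ln(1) · ln(4) = 0

LHS ≠ RHS, so the equation does not hold at this point.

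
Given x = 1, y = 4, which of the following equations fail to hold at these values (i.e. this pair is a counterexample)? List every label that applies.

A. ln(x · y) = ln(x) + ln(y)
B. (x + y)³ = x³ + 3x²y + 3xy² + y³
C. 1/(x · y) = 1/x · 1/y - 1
Evaluating each claim at the given values:
A. LHS = ln(4) ≈ 1.386, RHS = ln(4) ≈ 1.386 → holds here (LHS = RHS)
B. LHS = 125, RHS = 125 → holds here (LHS = RHS)
C. LHS = 1/4, RHS = -3/4 → fails here (LHS ≠ RHS)

Answer: C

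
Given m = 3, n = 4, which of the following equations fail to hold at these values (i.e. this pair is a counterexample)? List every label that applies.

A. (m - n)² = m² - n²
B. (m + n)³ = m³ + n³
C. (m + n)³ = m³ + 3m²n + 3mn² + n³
Evaluating each claim at the given values:
A. LHS = 1, RHS = -7 → fails here (LHS ≠ RHS)
B. LHS = 343, RHS = 91 → fails here (LHS ≠ RHS)
C. LHS = 343, RHS = 343 → holds here (LHS = RHS)

Answer: A, B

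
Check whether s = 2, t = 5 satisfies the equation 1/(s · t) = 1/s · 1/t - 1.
Fails

Substituting s = 2, t = 5:

LHS = 1/(2 · 5) = 1/10
RHS = 1/2 · 1/5 - 1 = -9/10

LHS ≠ RHS, so the equation does not hold at this point.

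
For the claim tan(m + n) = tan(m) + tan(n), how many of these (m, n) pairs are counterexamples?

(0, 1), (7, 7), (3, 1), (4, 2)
Testing each pair:
(0, 1): LHS = tan(1) ≈ 1.557, RHS = tan(1) ≈ 1.557 → satisfies claim
(7, 7): LHS = tan(14) ≈ 7.245, RHS = 2·tan(7) ≈ 1.743 → counterexample
(3, 1): LHS = tan(4) ≈ 1.158, RHS = tan(3) + tan(1) ≈ 1.415 → counterexample
(4, 2): LHS = tan(6) ≈ -0.291, RHS = tan(2) + tan(4) ≈ -1.027 → counterexample

That makes 3 counterexamples.

Answer: 3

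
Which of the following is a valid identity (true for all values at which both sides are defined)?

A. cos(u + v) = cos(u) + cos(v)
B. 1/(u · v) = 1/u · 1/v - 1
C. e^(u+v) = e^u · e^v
A: fails at (2, 3) — LHS = cos(5) ≈ 0.2837, RHS = cos(3) + cos(2) ≈ -1.406.
B: fails at (3, 5) — LHS = 1/15, RHS = -14/15.
C: holds — e.g. at (2, 5), both sides equal e^7 ≈ 1097.

Answer: C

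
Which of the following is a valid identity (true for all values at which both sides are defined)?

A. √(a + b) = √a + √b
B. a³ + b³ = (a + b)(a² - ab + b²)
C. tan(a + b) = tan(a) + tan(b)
A: fails at (6, 7) — LHS = √(13) ≈ 3.606, RHS = √(6) + √(7) ≈ 5.095.
B: holds — e.g. at (0, 1), both sides equal 1.
C: fails at (4, 4) — LHS = tan(8) ≈ -6.8, RHS = 2·tan(4) ≈ 2.316.

Answer: B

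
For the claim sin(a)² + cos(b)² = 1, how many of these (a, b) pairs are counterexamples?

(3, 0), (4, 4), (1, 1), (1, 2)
2

Testing each pair:
(3, 0): LHS = sin(3)² + 1 ≈ 1.02, RHS = 1 → counterexample
(4, 4): LHS = cos(4)² + sin(4)² = 1, RHS = 1 → satisfies claim
(1, 1): LHS = cos(1)² + sin(1)² = 1, RHS = 1 → satisfies claim
(1, 2): LHS = cos(2)² + sin(1)² ≈ 0.8813, RHS = 1 → counterexample

That makes 2 counterexamples.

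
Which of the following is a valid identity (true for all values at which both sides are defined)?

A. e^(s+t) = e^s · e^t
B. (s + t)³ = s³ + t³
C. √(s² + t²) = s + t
A: holds — e.g. at (2, 5), both sides equal e^7 ≈ 1097.
B: fails at (2, 7) — LHS = 729, RHS = 351.
C: fails at (5, 5) — LHS = 5·√(2) ≈ 7.071, RHS = 10.

Answer: A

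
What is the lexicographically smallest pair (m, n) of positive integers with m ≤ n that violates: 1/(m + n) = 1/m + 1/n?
(m, n) = (1, 1)

Substituting (1, 1) into the claim:
LHS = 1/(1 + 1) = 1/2
RHS = 1/1 + 1/1 = 2

Since LHS ≠ RHS, this pair disproves the claim, and no lexicographically smaller pair (m ≤ n, positive integers) does.

For instance (1, 4) is also a counterexample (LHS = 1/5, RHS = 5/4), but it's lexicographically larger.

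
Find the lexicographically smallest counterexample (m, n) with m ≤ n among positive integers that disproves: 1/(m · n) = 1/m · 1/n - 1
Substituting (1, 1) into the claim:
LHS = 1/(1 · 1) = 1
RHS = 1/1 · 1/1 - 1 = 0

Since LHS ≠ RHS, this pair disproves the claim, and no lexicographically smaller pair (m ≤ n, positive integers) does.

For instance (5, 5) is also a counterexample (LHS = 1/25, RHS = -24/25), but it's lexicographically larger.

Answer: (m, n) = (1, 1)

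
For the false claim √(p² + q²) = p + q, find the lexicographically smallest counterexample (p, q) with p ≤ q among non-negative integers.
(p, q) = (1, 1)

At (0, 1): both sides equal 1, so it holds there.

Substituting (1, 1) into the claim:
LHS = √(1² + 1²) = √(2) ≈ 1.414
RHS = 1 + 1 = 2

Since LHS ≠ RHS, this pair disproves the claim, and no lexicographically smaller pair (p ≤ q, non-negative integers) does.

For instance (2, 7) is also a counterexample (LHS = √(53) ≈ 7.28, RHS = 9), but it's lexicographically larger.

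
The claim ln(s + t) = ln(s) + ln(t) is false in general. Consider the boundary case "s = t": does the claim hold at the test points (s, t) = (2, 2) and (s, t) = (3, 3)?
At (2, 2): LHS = ln(4) ≈ 1.386, RHS = 2·ln(2) ≈ 1.386 → equal
At (3, 3): LHS = ln(6) ≈ 1.792 ≠ RHS = 2·ln(3) ≈ 2.197

Answer: Only at (2, 2)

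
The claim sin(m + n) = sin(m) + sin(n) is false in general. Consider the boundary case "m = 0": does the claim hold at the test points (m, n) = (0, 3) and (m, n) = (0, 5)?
At (0, 3): LHS = sin(3) ≈ 0.1411, RHS = sin(3) ≈ 0.1411 → equal
At (0, 5): LHS = sin(5) ≈ -0.9589, RHS = sin(5) ≈ -0.9589 → equal

So the claim does hold at both of these boundary points, even though it is not an identity.

Answer: Yes, holds at both test points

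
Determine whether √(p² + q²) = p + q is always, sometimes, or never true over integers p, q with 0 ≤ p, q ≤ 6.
Sometimes true

It holds at (p, q) = (0, 3) (both sides equal 3), but fails at (p, q) = (2, 2) (LHS = 2·√(2) ≈ 2.828, RHS = 4).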